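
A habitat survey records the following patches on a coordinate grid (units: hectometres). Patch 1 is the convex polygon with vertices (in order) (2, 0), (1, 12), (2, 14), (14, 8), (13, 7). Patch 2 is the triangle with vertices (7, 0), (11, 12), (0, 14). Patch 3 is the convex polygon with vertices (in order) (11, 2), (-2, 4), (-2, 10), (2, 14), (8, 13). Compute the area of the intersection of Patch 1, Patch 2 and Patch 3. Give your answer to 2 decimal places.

The intersection is the polygon with vertices (3.143,13.429), (8.632,10.684), (9.5,7.5), (8.346,4.038), (6.283,2.726), (5.583,2.833), (1,12), (1.833,13.667).
By the shoelace formula its area is 52.93.

52.93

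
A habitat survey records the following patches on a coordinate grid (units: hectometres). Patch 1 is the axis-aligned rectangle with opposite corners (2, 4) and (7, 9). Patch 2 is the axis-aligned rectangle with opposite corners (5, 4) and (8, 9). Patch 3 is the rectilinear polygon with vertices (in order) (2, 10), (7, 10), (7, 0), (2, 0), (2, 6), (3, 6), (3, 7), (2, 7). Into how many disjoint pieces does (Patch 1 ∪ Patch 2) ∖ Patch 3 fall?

2

(Patch 1 ∪ Patch 2) ∖ Patch 3 splits into 2 disjoint pieces (area 5, area 1).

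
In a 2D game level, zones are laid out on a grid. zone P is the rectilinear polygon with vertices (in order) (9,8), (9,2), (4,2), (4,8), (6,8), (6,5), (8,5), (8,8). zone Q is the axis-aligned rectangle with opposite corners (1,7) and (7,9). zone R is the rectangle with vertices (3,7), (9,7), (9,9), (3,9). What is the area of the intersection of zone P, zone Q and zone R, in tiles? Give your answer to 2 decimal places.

2.00

The intersection is the polygon with vertices (6,8), (6,7), (4,7), (4,8).
By the shoelace formula its area is 2.00.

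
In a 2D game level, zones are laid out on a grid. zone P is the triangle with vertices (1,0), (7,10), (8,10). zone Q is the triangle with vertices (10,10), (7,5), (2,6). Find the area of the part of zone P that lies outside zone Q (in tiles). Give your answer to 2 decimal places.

3.18

|zone P| = 5, |zone P∩zone Q| = 1.8189.
|zone P ∖ zone Q| = |zone P| − |zone P∩zone Q| = 5 − 1.8189 = 3.18.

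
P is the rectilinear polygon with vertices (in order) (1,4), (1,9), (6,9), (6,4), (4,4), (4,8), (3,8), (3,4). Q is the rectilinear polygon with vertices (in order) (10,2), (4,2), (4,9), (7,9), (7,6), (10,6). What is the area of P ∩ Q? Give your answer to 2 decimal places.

10.00

The intersection is the polygon with vertices (6,9), (6,4), (4,4), (4,8), (4,9).
By the shoelace formula its area is 10.00.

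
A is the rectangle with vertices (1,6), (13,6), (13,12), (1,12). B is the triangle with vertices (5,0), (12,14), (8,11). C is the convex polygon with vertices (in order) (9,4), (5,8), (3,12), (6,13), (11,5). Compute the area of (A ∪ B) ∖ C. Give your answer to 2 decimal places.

|A ∪ B| = 77.7576.
|(A ∪ B) ∩ C| = 23.3333.
|(A ∪ B) ∖ C| = 77.7576 − 23.3333 = 54.42.

54.42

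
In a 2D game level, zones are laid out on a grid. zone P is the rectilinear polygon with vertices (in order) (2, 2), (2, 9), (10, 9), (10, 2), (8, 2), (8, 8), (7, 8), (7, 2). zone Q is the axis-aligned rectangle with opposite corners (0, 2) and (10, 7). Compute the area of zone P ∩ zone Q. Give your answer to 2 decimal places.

35.00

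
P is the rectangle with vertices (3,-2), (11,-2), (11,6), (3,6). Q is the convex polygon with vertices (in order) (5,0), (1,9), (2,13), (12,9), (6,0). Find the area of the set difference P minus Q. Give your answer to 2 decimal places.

38.50

|P| = 64, |P∩Q| = 25.5.
|P ∖ Q| = |P| − |P∩Q| = 64 − 25.5 = 38.50.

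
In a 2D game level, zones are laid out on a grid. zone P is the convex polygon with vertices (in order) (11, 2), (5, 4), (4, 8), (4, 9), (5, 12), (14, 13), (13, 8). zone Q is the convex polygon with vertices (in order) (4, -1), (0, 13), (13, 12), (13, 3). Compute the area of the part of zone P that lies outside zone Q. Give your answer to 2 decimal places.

4.56

|zone P| = 78.5, |zone P∩zone Q| = 73.9442.
|zone P ∖ zone Q| = |zone P| − |zone P∩zone Q| = 78.5 − 73.9442 = 4.56.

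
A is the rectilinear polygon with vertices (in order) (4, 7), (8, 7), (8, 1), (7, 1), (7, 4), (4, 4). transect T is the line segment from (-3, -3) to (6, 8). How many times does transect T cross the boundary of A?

2

The segment meets the boundary at (5.182,7), (4,5.556).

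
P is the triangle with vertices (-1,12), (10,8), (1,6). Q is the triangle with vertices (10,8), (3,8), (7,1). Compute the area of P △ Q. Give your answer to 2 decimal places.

|P| = 29, |Q| = 24.5, |P∩Q| = 4.831.
|P △ Q| = |P| + |Q| − 2·|P∩Q| = 29 + 24.5 − 9.662 = 43.84.

43.84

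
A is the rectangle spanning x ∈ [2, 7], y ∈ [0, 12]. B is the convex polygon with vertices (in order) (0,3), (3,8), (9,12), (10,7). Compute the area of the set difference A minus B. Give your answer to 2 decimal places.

|A| = 60, |A∩B| = 20.5.
|A ∖ B| = |A| − |A∩B| = 60 − 20.5 = 39.50.

39.50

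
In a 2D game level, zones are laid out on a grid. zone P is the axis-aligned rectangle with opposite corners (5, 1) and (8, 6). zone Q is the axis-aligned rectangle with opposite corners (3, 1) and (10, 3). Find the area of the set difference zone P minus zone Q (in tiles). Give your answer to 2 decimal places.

|zone P∩zone Q|: x∈[5,8], y∈[1,3] → 3·2 = 6.
|zone P| = 15.
|zone P ∖ zone Q| = |zone P| − |zone P∩zone Q| = 15 − 6 = 9.00.

9.00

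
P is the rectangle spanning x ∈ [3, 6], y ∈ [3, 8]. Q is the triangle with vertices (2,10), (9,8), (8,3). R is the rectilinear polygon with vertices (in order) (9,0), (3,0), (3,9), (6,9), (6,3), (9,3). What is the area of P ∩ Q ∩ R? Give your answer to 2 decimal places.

3.05

The intersection is the polygon with vertices (6,5.333), (3.714,8), (6,8).
By the shoelace formula its area is 3.05.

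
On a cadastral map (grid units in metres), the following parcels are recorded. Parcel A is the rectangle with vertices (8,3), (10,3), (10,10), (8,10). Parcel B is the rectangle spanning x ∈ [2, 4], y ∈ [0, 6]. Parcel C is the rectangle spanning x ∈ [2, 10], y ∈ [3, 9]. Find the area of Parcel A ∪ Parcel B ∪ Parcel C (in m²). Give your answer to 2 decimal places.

By inclusion–exclusion:
Individual areas: |Parcel A| = 14, |Parcel B| = 12, |Parcel C| = 48.
|Parcel A∩Parcel B| = 0 (no overlap).
|Parcel A∩Parcel C|: x∈[8,10], y∈[3,9] → 2·6 = 12.
|Parcel B∩Parcel C|: x∈[2,4], y∈[3,6] → 2·3 = 6.
|Parcel A∩Parcel B∩Parcel C| = 0.
|Parcel A ∪ Parcel B ∪ Parcel C| = 74 − 18 + 0 = 56.00.

56.00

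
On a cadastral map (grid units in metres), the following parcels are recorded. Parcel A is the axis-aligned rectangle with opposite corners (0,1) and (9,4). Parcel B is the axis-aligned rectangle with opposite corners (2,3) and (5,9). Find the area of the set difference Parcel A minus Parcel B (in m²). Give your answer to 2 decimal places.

|Parcel A∩Parcel B|: x∈[2,5], y∈[3,4] → 3·1 = 3.
|Parcel A| = 27.
|Parcel A ∖ Parcel B| = |Parcel A| − |Parcel A∩Parcel B| = 27 − 3 = 24.00.

24.00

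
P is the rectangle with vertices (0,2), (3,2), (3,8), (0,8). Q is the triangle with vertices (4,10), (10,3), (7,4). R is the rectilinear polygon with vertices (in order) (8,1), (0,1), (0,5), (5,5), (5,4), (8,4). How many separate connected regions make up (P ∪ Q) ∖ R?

2

(P ∪ Q) ∖ R splits into 2 disjoint pieces (area 9, area 7.3333).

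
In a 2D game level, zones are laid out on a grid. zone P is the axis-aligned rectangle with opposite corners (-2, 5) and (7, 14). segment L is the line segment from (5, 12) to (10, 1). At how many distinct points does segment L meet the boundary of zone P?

The segment meets the boundary at (7,7.6).

1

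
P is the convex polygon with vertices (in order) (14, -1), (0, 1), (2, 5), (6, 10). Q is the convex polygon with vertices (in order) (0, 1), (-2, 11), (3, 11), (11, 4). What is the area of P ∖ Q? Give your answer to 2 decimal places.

33.72

|P| = 72, |P∩Q| = 38.2829.
|P ∖ Q| = |P| − |P∩Q| = 72 − 38.2829 = 33.72.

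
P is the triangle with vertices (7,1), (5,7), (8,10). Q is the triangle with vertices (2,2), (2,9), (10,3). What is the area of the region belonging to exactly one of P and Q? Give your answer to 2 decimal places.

|P| = 12, |Q| = 28, |P∩Q| = 4.3689.
|P △ Q| = |P| + |Q| − 2·|P∩Q| = 12 + 28 − 8.7378 = 31.26.

31.26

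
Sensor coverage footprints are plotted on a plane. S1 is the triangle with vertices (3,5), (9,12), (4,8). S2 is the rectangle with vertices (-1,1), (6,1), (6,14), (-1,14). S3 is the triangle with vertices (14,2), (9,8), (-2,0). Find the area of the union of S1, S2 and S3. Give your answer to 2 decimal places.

By inclusion–exclusion:
Individual areas: |S1| = 5.5, |S2| = 91, |S3| = 53.
|S1∩S2| = 3.85.
|S1∩S3| = 0.
|S2∩S3| = 15.9602.
|S1∩S2∩S3| = 0.
|S1 ∪ S2 ∪ S3| = 149.5 − 19.8102 + 0 = 129.69.

129.69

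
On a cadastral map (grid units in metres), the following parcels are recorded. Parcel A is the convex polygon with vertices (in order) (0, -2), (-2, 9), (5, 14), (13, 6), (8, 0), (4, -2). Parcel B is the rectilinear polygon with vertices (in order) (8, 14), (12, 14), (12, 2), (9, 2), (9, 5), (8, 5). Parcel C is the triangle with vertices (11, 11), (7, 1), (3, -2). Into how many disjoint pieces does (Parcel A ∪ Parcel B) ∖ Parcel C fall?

1

(Parcel A ∪ Parcel B) ∖ Parcel C is a single connected region.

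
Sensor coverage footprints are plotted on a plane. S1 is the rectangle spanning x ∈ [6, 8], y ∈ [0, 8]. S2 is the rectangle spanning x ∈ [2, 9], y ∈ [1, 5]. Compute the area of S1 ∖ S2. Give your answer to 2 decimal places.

|S1∩S2|: x∈[6,8], y∈[1,5] → 2·4 = 8.
|S1| = 16.
|S1 ∖ S2| = |S1| − |S1∩S2| = 16 − 8 = 8.00.

8.00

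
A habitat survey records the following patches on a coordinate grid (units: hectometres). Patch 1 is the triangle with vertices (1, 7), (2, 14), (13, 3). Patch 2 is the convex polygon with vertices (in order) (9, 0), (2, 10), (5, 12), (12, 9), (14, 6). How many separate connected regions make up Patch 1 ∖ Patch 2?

Patch 1 ∖ Patch 2 splits into 2 disjoint pieces (area 13.5391, area 0.3202).

2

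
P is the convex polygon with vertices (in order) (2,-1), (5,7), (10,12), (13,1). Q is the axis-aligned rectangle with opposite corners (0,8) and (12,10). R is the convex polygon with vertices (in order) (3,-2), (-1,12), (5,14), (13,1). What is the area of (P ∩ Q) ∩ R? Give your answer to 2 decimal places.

2.24

The region (P ∩ Q) ∩ R is the polygon with vertices (6,8), (7.667,9.667), (8.692,8).
By the shoelace formula its area is 2.24.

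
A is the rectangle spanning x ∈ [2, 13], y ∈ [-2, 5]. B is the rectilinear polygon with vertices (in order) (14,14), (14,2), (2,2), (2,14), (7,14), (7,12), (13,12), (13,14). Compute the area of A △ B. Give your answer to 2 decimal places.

143.00

|A| = 77, |B| = 132, |A∩B| = 33.
|A △ B| = |A| + |B| − 2·|A∩B| = 77 + 132 − 66 = 143.00.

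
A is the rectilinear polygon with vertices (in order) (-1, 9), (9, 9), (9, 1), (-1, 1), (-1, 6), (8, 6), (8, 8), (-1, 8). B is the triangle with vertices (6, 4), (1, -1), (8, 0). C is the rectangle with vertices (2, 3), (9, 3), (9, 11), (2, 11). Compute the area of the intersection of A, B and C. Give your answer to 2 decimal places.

The intersection is the polygon with vertices (6,4), (6.5,3), (5,3).
By the shoelace formula its area is 0.75.

0.75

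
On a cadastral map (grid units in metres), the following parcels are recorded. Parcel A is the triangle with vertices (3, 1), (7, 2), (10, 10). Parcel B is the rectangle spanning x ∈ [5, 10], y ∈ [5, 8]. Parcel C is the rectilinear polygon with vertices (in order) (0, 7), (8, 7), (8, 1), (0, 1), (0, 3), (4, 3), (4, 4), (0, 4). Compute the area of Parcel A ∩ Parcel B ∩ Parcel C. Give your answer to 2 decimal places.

The intersection is the polygon with vertices (6.111,5), (7.667,7), (8,7), (8,5).
By the shoelace formula its area is 2.22.

2.22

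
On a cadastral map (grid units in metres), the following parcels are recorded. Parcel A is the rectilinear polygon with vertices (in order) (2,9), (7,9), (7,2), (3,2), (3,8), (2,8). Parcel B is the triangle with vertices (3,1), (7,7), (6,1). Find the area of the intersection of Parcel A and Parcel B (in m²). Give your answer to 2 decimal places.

The intersection is the polygon with vertices (3.667,2), (7,7), (6.167,2).
By the shoelace formula its area is 6.25.

6.25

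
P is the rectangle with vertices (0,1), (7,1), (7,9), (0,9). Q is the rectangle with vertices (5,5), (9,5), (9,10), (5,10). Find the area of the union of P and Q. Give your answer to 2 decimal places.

68.00

By inclusion–exclusion:
Individual areas: |P| = 56, |Q| = 20.
|P∩Q|: x∈[5,7], y∈[5,9] → 2·4 = 8.
|P ∪ Q| = 76 − 8 = 68.00.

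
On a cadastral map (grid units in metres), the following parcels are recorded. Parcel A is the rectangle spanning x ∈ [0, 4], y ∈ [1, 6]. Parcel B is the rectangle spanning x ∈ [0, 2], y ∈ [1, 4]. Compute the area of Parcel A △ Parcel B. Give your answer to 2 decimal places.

|Parcel A∩Parcel B|: x∈[0,2], y∈[1,4] → 2·3 = 6.
|Parcel A △ Parcel B| = |Parcel A| + |Parcel B| − 2·|Parcel A∩Parcel B| = 20 + 6 − 12 = 14.00.

14.00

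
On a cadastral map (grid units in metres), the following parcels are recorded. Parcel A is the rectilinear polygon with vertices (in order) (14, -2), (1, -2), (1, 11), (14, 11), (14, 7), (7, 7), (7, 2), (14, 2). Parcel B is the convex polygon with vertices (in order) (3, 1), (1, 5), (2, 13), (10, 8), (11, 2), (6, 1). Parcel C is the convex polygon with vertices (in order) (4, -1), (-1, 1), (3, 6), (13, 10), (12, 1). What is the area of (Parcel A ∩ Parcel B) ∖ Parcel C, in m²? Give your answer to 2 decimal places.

28.22

|Parcel A ∩ Parcel B| = 60.1333.
|(Parcel A ∩ Parcel B) ∩ Parcel C| = 31.9173.
|(Parcel A ∩ Parcel B) ∖ Parcel C| = 60.1333 − 31.9173 = 28.22.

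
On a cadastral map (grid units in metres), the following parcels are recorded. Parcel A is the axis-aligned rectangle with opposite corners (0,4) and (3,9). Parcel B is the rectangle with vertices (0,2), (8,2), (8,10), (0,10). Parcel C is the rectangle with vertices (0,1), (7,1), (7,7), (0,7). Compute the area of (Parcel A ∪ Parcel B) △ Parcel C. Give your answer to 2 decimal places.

36.00

|Parcel A ∪ Parcel B| = 64.
|(Parcel A ∪ Parcel B) ∩ Parcel C| = 35.
|(Parcel A ∪ Parcel B) △ Parcel C| = 64 + 42 − 70 = 36.00.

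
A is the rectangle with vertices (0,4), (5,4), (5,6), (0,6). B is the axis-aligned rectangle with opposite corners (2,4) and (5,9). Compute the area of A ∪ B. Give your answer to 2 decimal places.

By inclusion–exclusion:
Individual areas: |A| = 10, |B| = 15.
|A∩B|: x∈[2,5], y∈[4,6] → 3·2 = 6.
|A ∪ B| = 25 − 6 = 19.00.

19.00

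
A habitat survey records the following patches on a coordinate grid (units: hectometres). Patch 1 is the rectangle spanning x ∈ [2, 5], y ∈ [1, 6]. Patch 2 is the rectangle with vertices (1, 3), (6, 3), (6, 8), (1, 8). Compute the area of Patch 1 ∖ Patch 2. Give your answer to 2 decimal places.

6.00

|Patch 1∩Patch 2|: x∈[2,5], y∈[3,6] → 3·3 = 9.
|Patch 1| = 15.
|Patch 1 ∖ Patch 2| = |Patch 1| − |Patch 1∩Patch 2| = 15 − 9 = 6.00.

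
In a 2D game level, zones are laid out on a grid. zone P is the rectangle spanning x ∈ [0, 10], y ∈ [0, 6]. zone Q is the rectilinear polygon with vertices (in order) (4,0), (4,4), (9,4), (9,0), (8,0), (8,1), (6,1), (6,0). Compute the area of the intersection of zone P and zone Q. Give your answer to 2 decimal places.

The intersection is the polygon with vertices (4,0), (4,4), (9,4), (9,0), (8,0), (8,1), (6,1), (6,0).
By the shoelace formula its area is 18.00.

18.00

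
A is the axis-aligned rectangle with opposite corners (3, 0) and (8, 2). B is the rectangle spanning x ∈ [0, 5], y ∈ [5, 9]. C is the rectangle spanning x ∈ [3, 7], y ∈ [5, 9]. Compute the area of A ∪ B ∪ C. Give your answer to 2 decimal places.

38.00

By inclusion–exclusion:
Individual areas: |A| = 10, |B| = 20, |C| = 16.
|A∩B| = 0 (no overlap).
|A∩C| = 0 (no overlap).
|B∩C|: x∈[3,5], y∈[5,9] → 2·4 = 8.
|A∩B∩C| = 0.
|A ∪ B ∪ C| = 46 − 8 + 0 = 38.00.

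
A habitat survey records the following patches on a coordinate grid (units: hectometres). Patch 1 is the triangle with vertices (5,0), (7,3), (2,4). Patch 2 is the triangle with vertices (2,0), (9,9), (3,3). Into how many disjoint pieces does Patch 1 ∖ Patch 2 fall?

2

Patch 1 ∖ Patch 2 splits into 2 disjoint pieces (area 6.1699, area 0.8205).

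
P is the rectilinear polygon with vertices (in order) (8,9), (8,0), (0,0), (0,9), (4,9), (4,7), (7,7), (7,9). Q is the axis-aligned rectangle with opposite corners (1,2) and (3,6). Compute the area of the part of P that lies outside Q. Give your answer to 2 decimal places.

|P| = 66, |P∩Q| = 8.
|P ∖ Q| = |P| − |P∩Q| = 66 − 8 = 58.00.

58.00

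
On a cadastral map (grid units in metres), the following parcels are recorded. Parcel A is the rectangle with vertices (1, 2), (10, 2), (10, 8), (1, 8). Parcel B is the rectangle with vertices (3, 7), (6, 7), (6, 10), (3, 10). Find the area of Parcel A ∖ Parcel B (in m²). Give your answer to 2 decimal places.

51.00

|Parcel A∩Parcel B|: x∈[3,6], y∈[7,8] → 3·1 = 3.
|Parcel A| = 54.
|Parcel A ∖ Parcel B| = |Parcel A| − |Parcel A∩Parcel B| = 54 − 3 = 51.00.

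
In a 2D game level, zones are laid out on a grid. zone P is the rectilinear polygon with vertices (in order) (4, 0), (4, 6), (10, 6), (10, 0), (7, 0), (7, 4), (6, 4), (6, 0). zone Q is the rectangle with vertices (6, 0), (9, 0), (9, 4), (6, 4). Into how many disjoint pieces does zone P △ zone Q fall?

zone P △ zone Q is a single connected region.

1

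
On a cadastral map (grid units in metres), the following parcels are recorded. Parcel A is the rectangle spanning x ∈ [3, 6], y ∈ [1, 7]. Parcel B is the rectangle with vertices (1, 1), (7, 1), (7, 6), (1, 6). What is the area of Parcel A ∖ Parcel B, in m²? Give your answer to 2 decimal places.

3.00

|Parcel A∩Parcel B|: x∈[3,6], y∈[1,6] → 3·5 = 15.
|Parcel A| = 18.
|Parcel A ∖ Parcel B| = |Parcel A| − |Parcel A∩Parcel B| = 18 − 15 = 3.00.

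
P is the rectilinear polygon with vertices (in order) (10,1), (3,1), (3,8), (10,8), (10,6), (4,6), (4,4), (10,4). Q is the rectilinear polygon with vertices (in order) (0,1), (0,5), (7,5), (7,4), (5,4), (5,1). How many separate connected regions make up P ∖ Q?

2

P ∖ Q splits into 2 disjoint pieces (area 15, area 15).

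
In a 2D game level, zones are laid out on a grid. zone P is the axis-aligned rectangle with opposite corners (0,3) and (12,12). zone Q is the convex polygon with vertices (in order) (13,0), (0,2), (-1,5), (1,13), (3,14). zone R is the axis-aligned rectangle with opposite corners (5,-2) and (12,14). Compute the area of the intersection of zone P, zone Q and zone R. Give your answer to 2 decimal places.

24.01

The intersection is the polygon with vertices (10.857,3), (5,3), (5,11.2).
By the shoelace formula its area is 24.01.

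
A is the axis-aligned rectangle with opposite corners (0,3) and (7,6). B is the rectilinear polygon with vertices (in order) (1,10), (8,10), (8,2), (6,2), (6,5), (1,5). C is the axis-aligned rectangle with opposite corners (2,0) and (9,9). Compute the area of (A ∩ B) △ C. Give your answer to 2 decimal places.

|A ∩ B| = 8.
|(A ∩ B) ∩ C| = 7.
|(A ∩ B) △ C| = 8 + 63 − 14 = 57.00.

57.00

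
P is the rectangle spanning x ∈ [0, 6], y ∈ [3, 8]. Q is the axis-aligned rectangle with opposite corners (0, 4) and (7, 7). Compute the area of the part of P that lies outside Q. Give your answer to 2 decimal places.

12.00

|P∩Q|: x∈[0,6], y∈[4,7] → 6·3 = 18.
|P| = 30.
|P ∖ Q| = |P| − |P∩Q| = 30 − 18 = 12.00.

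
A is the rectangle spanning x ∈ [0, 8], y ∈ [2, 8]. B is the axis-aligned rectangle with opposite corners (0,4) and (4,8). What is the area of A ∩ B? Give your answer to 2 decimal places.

|A∩B|: x∈[0,4], y∈[4,8] → 4·4 = 16.

16.00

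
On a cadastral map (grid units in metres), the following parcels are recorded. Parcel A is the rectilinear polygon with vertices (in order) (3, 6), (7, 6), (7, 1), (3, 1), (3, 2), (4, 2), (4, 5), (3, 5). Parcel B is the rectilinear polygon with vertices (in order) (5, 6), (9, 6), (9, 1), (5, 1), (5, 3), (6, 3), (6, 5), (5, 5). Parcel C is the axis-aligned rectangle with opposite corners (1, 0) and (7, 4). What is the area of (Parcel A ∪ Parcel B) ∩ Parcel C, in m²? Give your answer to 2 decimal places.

The region (Parcel A ∪ Parcel B) ∩ Parcel C is the polygon with vertices (5,1), (3,1), (3,2), (4,2), (4,4), (7,4), (7,1).
By the shoelace formula its area is 10.00.

10.00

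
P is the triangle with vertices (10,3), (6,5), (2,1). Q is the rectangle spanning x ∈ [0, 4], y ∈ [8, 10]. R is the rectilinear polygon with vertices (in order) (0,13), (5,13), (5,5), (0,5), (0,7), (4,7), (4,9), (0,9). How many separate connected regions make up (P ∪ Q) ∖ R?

(P ∪ Q) ∖ R splits into 2 disjoint pieces (area 12, area 4).

2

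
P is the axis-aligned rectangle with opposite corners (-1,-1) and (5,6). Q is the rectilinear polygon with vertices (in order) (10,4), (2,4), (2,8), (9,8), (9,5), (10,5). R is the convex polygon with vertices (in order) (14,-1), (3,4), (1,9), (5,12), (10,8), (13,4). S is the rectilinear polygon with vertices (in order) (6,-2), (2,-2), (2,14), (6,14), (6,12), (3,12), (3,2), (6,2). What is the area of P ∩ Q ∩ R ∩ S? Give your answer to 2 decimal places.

0.80

The intersection is the polygon with vertices (2.2,6), (3,6), (3,4).
By the shoelace formula its area is 0.80.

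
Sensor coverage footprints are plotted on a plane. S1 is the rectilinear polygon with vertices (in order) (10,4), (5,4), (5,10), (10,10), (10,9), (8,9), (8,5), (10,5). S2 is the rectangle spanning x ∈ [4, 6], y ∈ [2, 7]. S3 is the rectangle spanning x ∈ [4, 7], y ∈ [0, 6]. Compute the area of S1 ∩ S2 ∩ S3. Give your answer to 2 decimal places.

2.00

The intersection is the polygon with vertices (5,6), (6,6), (6,4), (5,4).
By the shoelace formula its area is 2.00.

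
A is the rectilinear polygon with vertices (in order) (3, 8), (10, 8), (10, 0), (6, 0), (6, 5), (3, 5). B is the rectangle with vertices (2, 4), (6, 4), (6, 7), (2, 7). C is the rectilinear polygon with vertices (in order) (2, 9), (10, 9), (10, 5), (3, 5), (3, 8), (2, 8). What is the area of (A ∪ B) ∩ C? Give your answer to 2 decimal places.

The region (A ∪ B) ∩ C is the polygon with vertices (10,5), (3,5), (3,7), (3,8), (10,8).
By the shoelace formula its area is 21.00.

21.00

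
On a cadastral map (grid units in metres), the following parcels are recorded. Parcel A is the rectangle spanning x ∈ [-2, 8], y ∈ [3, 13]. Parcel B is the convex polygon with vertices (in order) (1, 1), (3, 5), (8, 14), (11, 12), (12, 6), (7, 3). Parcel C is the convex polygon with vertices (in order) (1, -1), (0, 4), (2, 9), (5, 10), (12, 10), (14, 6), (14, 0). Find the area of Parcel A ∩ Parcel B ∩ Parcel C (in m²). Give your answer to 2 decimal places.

The intersection is the polygon with vertices (8,3.6), (7,3), (2,3), (3,5), (5.778,10), (8,10).
By the shoelace formula its area is 28.76.

28.76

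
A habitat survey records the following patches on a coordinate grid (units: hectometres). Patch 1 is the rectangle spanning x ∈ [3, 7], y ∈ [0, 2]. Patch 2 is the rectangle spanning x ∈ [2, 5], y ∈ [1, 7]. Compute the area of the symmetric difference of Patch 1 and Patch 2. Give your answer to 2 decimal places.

22.00

|Patch 1∩Patch 2|: x∈[3,5], y∈[1,2] → 2·1 = 2.
|Patch 1 △ Patch 2| = |Patch 1| + |Patch 2| − 2·|Patch 1∩Patch 2| = 8 + 18 − 4 = 22.00.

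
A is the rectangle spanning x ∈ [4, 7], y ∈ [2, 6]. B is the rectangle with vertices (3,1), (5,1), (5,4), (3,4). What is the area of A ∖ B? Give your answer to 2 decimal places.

|A∩B|: x∈[4,5], y∈[2,4] → 1·2 = 2.
|A| = 12.
|A ∖ B| = |A| − |A∩B| = 12 − 2 = 10.00.

10.00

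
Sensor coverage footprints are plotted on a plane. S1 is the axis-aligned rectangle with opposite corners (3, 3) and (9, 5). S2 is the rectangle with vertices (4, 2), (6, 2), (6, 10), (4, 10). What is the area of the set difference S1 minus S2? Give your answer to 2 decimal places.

|S1∩S2|: x∈[4,6], y∈[3,5] → 2·2 = 4.
|S1| = 12.
|S1 ∖ S2| = |S1| − |S1∩S2| = 12 − 4 = 8.00.

8.00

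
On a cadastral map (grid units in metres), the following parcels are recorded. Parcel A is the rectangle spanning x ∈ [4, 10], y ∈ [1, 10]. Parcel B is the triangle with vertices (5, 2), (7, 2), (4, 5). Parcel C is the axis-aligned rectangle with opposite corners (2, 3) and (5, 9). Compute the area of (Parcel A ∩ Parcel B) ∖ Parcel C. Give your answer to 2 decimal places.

|Parcel A ∩ Parcel B| = 3.
|(Parcel A ∩ Parcel B) ∩ Parcel C| = 0.8333.
|(Parcel A ∩ Parcel B) ∖ Parcel C| = 3 − 0.8333 = 2.17.

2.17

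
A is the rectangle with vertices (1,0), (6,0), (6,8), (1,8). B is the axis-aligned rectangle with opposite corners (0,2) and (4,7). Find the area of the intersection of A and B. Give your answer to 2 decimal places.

|A∩B|: x∈[1,4], y∈[2,7] → 3·5 = 15.

15.00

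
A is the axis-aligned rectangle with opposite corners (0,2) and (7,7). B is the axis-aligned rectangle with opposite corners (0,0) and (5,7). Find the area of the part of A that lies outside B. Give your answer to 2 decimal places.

|A∩B|: x∈[0,5], y∈[2,7] → 5·5 = 25.
|A| = 35.
|A ∖ B| = |A| − |A∩B| = 35 − 25 = 10.00.

10.00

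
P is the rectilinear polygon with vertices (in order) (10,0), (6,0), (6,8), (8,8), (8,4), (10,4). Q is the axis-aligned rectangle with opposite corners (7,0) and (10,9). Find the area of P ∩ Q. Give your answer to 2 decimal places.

16.00

The intersection is the polygon with vertices (7,0), (7,8), (8,8), (8,4), (10,4), (10,0).
By the shoelace formula its area is 16.00.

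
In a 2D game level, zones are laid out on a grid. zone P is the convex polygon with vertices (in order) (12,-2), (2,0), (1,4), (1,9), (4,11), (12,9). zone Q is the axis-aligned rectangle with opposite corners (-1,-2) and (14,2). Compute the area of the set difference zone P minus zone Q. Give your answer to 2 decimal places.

|zone P| = 118, |zone P∩zone Q| = 30.5.
|zone P ∖ zone Q| = |zone P| − |zone P∩zone Q| = 118 − 30.5 = 87.50.

87.50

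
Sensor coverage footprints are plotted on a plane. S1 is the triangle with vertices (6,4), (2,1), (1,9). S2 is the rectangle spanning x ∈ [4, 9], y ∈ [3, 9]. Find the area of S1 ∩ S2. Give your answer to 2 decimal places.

The intersection is the polygon with vertices (4.667,3), (4,3), (4,6), (6,4).
By the shoelace formula its area is 3.33.

3.33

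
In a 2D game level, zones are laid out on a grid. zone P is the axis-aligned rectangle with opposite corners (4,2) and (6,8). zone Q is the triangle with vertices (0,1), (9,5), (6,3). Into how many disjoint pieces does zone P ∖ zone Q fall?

2

zone P ∖ zone Q splits into 2 disjoint pieces (area 1.3333, area 9.5556).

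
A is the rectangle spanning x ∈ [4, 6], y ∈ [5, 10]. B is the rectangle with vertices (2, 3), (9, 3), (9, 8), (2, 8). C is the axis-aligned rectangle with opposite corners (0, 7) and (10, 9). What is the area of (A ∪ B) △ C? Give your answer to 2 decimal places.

|A ∪ B| = 39.
|(A ∪ B) ∩ C| = 9.
|(A ∪ B) △ C| = 39 + 20 − 18 = 41.00.

41.00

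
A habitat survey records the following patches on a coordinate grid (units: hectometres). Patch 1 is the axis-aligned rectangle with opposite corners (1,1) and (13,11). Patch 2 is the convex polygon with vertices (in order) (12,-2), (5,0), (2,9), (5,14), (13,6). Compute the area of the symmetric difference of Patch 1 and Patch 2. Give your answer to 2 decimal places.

57.86

|Patch 1| = 120, |Patch 2| = 106, |Patch 1∩Patch 2| = 84.0708.
|Patch 1 △ Patch 2| = |Patch 1| + |Patch 2| − 2·|Patch 1∩Patch 2| = 120 + 106 − 168.1417 = 57.86.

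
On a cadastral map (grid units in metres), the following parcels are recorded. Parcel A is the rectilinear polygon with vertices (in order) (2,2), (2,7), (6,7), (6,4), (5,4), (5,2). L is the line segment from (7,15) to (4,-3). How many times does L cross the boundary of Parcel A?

The segment meets the boundary at (4.833,2), (5,3), (5.167,4), (5.667,7).

4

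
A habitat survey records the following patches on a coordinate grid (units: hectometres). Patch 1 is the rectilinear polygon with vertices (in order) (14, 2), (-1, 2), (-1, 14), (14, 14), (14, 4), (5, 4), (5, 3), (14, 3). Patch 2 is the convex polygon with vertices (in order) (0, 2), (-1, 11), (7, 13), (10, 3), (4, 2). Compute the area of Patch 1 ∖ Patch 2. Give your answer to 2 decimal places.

85.35

|Patch 1| = 171, |Patch 1∩Patch 2| = 85.65.
|Patch 1 ∖ Patch 2| = |Patch 1| − |Patch 1∩Patch 2| = 171 − 85.65 = 85.35.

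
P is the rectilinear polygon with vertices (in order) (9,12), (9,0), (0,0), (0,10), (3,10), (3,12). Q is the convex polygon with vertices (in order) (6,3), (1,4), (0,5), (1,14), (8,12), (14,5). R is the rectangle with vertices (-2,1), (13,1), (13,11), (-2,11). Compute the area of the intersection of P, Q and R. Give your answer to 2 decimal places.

62.47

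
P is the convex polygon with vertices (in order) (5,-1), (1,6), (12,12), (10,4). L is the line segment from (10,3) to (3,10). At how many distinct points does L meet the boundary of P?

The segment meets the boundary at (4.882,8.118), (9.5,3.5).

2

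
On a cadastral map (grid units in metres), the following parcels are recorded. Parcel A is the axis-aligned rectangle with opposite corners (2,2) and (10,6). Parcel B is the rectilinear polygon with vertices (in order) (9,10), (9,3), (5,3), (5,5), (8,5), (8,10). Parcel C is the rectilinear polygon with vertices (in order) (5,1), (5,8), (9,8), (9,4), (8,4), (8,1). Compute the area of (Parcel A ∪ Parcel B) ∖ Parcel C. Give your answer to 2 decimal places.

|Parcel A ∪ Parcel B| = 36.
|(Parcel A ∪ Parcel B) ∩ Parcel C| = 16.
|(Parcel A ∪ Parcel B) ∖ Parcel C| = 36 − 16 = 20.00.

20.00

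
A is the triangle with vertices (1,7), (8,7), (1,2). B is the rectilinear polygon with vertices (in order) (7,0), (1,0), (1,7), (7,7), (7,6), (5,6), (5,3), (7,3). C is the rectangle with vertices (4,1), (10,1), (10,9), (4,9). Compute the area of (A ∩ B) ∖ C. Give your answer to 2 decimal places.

11.79

|A ∩ B| = 16.2286.
|(A ∩ B) ∩ C| = 4.4429.
|(A ∩ B) ∖ C| = 16.2286 − 4.4429 = 11.79.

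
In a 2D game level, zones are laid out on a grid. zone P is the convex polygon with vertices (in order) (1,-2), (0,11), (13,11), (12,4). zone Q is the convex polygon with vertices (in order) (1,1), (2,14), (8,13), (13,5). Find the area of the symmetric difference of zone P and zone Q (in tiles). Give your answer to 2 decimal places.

|zone P| = 120, |zone Q| = 97.5, |zone P∩zone Q| = 80.2969.
|zone P △ zone Q| = |zone P| + |zone Q| − 2·|zone P∩zone Q| = 120 + 97.5 − 160.5937 = 56.91.

56.91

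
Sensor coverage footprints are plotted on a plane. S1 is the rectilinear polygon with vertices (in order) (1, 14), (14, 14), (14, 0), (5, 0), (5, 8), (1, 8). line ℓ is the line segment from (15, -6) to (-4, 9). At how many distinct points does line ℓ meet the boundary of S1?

The segment meets the boundary at (5,1.895), (7.4,0).

2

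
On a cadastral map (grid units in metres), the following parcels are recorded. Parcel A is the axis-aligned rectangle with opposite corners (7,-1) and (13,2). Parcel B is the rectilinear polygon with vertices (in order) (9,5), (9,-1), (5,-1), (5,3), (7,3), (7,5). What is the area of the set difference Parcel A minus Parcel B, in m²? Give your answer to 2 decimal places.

12.00

|Parcel A| = 18, |Parcel A∩Parcel B| = 6.
|Parcel A ∖ Parcel B| = |Parcel A| − |Parcel A∩Parcel B| = 18 − 6 = 12.00.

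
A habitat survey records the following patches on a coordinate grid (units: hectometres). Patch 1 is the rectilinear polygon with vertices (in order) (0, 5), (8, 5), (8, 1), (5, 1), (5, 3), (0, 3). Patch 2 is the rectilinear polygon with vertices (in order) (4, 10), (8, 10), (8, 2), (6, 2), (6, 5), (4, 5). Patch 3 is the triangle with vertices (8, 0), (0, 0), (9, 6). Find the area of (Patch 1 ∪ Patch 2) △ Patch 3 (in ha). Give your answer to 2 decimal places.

|Patch 1 ∪ Patch 2| = 42.
|(Patch 1 ∪ Patch 2) ∩ Patch 3| = 10.0833.
|(Patch 1 ∪ Patch 2) △ Patch 3| = 42 + 24 − 20.1667 = 45.83.

45.83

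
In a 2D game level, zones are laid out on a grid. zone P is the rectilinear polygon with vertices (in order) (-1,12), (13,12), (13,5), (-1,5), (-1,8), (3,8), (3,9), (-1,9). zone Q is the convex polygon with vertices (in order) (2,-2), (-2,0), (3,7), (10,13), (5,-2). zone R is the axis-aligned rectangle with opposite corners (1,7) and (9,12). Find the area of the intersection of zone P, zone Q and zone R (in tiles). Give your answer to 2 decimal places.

The intersection is the polygon with vertices (8,7), (3,7), (8.833,12), (9,12), (9,10).
By the shoelace formula its area is 13.92.

13.92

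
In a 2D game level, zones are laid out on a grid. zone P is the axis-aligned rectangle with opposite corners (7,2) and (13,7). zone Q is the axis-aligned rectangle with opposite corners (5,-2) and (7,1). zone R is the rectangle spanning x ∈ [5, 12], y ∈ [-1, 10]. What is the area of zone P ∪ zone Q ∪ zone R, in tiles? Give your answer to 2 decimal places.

84.00

By inclusion–exclusion:
Individual areas: |zone P| = 30, |zone Q| = 6, |zone R| = 77.
|zone P∩zone Q| = 0 (no overlap).
|zone P∩zone R|: x∈[7,12], y∈[2,7] → 5·5 = 25.
|zone Q∩zone R|: x∈[5,7], y∈[-1,1] → 2·2 = 4.
|zone P∩zone Q∩zone R| = 0.
|zone P ∪ zone Q ∪ zone R| = 113 − 29 + 0 = 84.00.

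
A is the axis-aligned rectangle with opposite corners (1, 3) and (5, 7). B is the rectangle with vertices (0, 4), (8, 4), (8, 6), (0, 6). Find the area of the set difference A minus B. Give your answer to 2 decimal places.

8.00

|A∩B|: x∈[1,5], y∈[4,6] → 4·2 = 8.
|A| = 16.
|A ∖ B| = |A| − |A∩B| = 16 − 8 = 8.00.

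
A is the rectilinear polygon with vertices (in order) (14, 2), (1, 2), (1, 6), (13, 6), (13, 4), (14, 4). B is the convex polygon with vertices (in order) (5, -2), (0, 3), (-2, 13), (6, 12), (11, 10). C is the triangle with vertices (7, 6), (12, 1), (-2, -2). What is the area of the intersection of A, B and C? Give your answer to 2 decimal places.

The intersection is the polygon with vertices (7,2), (2.5,2), (7,6), (8.333,4.667).
By the shoelace formula its area is 11.67.

11.67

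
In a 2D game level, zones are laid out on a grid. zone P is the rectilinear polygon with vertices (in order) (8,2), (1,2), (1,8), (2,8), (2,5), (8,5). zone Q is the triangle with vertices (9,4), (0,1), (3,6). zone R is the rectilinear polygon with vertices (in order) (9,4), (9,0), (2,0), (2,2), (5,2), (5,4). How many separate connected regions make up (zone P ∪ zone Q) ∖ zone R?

(zone P ∪ zone Q) ∖ zone R is a single connected region.

1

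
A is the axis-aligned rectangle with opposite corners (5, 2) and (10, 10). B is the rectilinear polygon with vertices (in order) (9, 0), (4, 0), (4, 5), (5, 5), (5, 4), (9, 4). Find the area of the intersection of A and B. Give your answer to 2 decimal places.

8.00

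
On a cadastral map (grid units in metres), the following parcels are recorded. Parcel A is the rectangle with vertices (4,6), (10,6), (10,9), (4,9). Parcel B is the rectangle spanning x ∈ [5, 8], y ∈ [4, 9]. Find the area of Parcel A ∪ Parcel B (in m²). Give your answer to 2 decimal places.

24.00

By inclusion–exclusion:
Individual areas: |Parcel A| = 18, |Parcel B| = 15.
|Parcel A∩Parcel B|: x∈[5,8], y∈[6,9] → 3·3 = 9.
|Parcel A ∪ Parcel B| = 33 − 9 = 24.00.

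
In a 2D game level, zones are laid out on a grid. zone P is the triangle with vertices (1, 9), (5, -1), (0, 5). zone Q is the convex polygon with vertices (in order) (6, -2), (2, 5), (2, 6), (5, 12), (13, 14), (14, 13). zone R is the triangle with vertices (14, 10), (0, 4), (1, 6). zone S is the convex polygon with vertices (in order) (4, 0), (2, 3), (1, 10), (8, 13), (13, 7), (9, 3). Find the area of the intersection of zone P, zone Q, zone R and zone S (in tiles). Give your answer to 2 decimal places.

0.43

The intersection is the polygon with vertices (2,6), (2.111,6.222), (2.561,5.098), (2.066,4.885), (2,5).
By the shoelace formula its area is 0.43.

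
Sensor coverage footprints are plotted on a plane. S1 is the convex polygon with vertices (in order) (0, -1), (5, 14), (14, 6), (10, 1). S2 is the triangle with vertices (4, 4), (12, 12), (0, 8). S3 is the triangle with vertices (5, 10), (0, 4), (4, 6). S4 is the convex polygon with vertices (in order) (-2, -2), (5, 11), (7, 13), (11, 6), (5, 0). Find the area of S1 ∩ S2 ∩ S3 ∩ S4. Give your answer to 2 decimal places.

The intersection is the polygon with vertices (4,6), (2.667,5.333), (2.25,5.75), (2.375,6.125), (3.478,8.174), (4.615,9.539), (4.909,9.636).
By the shoelace formula its area is 4.54.

4.54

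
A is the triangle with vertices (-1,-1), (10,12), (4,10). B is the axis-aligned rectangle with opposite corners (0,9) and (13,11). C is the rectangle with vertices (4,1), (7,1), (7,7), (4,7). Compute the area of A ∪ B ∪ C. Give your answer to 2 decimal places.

By inclusion–exclusion:
Individual areas: |A| = 28, |B| = 26, |C| = 18.
|A∩B| = 7.3427.
|A∩C| = 1.8497.
|B∩C| = 0 (no overlap).
|A∩B∩C| = 0.
|A ∪ B ∪ C| = 72 − 9.1923 + 0 = 62.81.

62.81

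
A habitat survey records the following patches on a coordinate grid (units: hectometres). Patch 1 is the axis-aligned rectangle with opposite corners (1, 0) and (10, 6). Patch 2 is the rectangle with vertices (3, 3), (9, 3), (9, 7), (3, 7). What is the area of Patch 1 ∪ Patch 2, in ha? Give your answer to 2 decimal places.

60.00

By inclusion–exclusion:
Individual areas: |Patch 1| = 54, |Patch 2| = 24.
|Patch 1∩Patch 2|: x∈[3,9], y∈[3,6] → 6·3 = 18.
|Patch 1 ∪ Patch 2| = 78 − 18 = 60.00.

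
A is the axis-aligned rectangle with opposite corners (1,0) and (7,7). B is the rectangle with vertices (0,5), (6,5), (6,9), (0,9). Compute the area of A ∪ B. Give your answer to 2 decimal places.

By inclusion–exclusion:
Individual areas: |A| = 42, |B| = 24.
|A∩B|: x∈[1,6], y∈[5,7] → 5·2 = 10.
|A ∪ B| = 66 − 10 = 56.00.

56.00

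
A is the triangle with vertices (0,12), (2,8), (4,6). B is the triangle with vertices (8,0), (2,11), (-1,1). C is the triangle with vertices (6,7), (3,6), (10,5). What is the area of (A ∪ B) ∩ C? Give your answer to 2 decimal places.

0.65

The region (A ∪ B) ∩ C is the polygon with vertices (4.873,5.732), (3,6), (4.462,6.487).
By the shoelace formula its area is 0.65.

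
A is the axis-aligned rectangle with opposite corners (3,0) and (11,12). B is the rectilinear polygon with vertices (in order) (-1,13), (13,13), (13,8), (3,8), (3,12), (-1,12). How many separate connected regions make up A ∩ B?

1

A ∩ B is a single connected region.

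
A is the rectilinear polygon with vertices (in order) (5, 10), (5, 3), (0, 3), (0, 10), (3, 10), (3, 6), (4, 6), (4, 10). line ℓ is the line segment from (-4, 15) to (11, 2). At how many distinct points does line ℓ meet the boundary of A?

4

The segment meets the boundary at (5,7.2), (4,8.067), (1.769,10), (3,8.933).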